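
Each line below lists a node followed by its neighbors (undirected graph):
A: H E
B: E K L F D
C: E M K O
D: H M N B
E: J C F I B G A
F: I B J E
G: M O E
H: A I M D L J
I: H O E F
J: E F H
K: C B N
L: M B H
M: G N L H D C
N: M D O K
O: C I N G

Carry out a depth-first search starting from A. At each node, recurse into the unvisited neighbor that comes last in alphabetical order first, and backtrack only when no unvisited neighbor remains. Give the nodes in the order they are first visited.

Visit A
A → H
H → M
M → N
N → O
O → I
I → F
F → J
J → E
E → G
E → C
C → K
K → B
B → L
B → D

A, H, M, N, O, I, F, J, E, G, C, K, B, L, D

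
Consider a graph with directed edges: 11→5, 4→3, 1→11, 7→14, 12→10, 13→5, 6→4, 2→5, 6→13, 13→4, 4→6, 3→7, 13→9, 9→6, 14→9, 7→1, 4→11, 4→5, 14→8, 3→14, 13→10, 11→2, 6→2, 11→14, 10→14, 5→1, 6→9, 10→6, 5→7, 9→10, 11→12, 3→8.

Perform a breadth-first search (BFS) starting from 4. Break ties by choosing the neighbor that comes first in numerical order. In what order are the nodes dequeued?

4, 3, 5, 6, 11, 7, 8, 14, 1, 2, 9, 13, 12, 10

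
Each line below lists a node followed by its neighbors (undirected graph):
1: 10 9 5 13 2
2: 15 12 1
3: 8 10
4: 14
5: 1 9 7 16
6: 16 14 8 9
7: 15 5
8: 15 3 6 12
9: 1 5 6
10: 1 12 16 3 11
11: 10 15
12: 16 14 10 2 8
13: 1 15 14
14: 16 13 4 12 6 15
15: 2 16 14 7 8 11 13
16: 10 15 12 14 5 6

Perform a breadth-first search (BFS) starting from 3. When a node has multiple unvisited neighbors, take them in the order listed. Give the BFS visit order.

Visit 3; enqueue 8, 10 → queue [8, 10]
Visit 8; enqueue 15, 6, 12 → queue [10, 15, 6, 12]
Visit 10; enqueue 1, 16, 11 → queue [15, 6, 12, 1, 16, 11]
Visit 15; enqueue 2, 14, 7, 13 → queue [6, 12, 1, 16, 11, 2, 14, 7, 13]
Visit 6; enqueue 9 → queue [12, 1, 16, 11, 2, 14, 7, 13, 9]
Visit 12 → queue [1, 16, 11, 2, 14, 7, 13, 9]
Visit 1; enqueue 5 → queue [16, 11, 2, 14, 7, 13, 9, 5]
Visit 16 → queue [11, 2, 14, 7, 13, 9, 5]
Visit 11 → queue [2, 14, 7, 13, 9, 5]
Visit 2 → queue [14, 7, 13, 9, 5]
Visit 14; enqueue 4 → queue [7, 13, 9, 5, 4]
Visit 7 → queue [13, 9, 5, 4]
Visit 13 → queue [9, 5, 4]
Visit 9 → queue [5, 4]
Visit 5 → queue [4]
Visit 4 → queue []

3, 8, 10, 15, 6, 12, 1, 16, 11, 2, 14, 7, 13, 9, 5, 4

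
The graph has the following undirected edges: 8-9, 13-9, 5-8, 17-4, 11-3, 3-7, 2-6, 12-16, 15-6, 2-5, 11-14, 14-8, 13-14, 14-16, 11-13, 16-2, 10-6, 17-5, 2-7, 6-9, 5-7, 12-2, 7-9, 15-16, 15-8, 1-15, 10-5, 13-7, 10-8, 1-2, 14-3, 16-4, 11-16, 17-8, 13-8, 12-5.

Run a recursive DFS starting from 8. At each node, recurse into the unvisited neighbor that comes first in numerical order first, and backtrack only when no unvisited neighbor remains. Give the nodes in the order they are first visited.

Visit 8
8 → 5
5 → 2
2 → 1
1 → 15
15 → 6
6 → 9
9 → 7
7 → 3
3 → 11
11 → 13
13 → 14
14 → 16
16 → 4
4 → 17
16 → 12
6 → 10

8, 5, 2, 1, 15, 6, 9, 7, 3, 11, 13, 14, 16, 4, 17, 12, 10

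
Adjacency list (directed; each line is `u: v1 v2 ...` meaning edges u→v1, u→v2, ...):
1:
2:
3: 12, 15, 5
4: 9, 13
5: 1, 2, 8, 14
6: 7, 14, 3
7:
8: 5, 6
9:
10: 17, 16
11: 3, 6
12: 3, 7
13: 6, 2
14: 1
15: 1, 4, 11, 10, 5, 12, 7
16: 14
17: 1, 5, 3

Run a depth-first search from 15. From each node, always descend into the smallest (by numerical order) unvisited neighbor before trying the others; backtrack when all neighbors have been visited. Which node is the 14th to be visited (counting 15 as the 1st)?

Visit 15
15 → 1
15 → 4
4 → 9
4 → 13
13 → 2
13 → 6
6 → 3
3 → 5
5 → 8
5 → 14
3 → 12
12 → 7
15 → 10
10 → 16
10 → 17
15 → 11

Visit order: 15, 1, 4, 9, 13, 2, 6, 3, 5, 8, 14, 12, 7, 10, 16, 17, 11

10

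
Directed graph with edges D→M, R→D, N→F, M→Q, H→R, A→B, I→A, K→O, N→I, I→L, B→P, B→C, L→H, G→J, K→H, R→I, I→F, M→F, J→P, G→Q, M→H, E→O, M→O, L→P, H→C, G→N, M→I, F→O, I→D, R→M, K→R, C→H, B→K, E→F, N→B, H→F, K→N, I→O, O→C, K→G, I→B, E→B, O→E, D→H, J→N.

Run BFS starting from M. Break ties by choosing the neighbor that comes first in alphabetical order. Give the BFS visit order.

M -> F -> H -> I -> O -> Q -> C -> R -> A -> B -> D -> L -> E -> K -> P -> G -> N -> J

Visit M; enqueue F, H, I, O, Q → queue [F, H, I, O, Q]
Visit F → queue [H, I, O, Q]
Visit H; enqueue C, R → queue [I, O, Q, C, R]
Visit I; enqueue A, B, D, L → queue [O, Q, C, R, A, B, D, L]
Visit O; enqueue E → queue [Q, C, R, A, B, D, L, E]
Visit Q → queue [C, R, A, B, D, L, E]
Visit C → queue [R, A, B, D, L, E]
Visit R → queue [A, B, D, L, E]
Visit A → queue [B, D, L, E]
Visit B; enqueue K, P → queue [D, L, E, K, P]
Visit D → queue [L, E, K, P]
Visit L → queue [E, K, P]
Visit E → queue [K, P]
Visit K; enqueue G, N → queue [P, G, N]
Visit P → queue [G, N]
Visit G; enqueue J → queue [N, J]
Visit N → queue [J]
Visit J → queue []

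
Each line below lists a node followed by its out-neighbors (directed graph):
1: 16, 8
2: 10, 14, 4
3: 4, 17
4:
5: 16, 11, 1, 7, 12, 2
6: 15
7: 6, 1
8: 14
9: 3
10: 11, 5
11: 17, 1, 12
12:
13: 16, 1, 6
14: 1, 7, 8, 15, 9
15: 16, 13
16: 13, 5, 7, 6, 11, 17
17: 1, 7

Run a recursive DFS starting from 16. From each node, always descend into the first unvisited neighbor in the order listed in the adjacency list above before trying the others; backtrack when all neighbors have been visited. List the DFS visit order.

Visit 16
16 → 13
13 → 1
1 → 8
8 → 14
14 → 7
7 → 6
6 → 15
14 → 9
9 → 3
3 → 4
3 → 17
16 → 5
5 → 11
11 → 12
5 → 2
2 → 10

16, 13, 1, 8, 14, 7, 6, 15, 9, 3, 4, 17, 5, 11, 12, 2, 10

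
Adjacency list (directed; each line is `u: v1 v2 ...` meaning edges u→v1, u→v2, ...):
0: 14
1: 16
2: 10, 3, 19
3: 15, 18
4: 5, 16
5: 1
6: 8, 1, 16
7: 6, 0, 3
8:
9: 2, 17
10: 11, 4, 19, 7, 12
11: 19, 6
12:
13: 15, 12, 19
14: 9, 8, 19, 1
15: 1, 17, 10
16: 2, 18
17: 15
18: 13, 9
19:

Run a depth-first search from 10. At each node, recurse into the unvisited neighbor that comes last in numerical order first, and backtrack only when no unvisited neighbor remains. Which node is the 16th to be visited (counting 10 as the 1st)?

7

Visit 10
10 → 19
10 → 12
10 → 11
11 → 6
6 → 16
16 → 18
18 → 13
13 → 15
15 → 17
15 → 1
18 → 9
9 → 2
2 → 3
6 → 8
10 → 7
7 → 0
0 → 14
10 → 4
4 → 5

Visit order: 10, 19, 12, 11, 6, 16, 18, 13, 15, 17, 1, 9, 2, 3, 8, 7, 0, 14, 4, 5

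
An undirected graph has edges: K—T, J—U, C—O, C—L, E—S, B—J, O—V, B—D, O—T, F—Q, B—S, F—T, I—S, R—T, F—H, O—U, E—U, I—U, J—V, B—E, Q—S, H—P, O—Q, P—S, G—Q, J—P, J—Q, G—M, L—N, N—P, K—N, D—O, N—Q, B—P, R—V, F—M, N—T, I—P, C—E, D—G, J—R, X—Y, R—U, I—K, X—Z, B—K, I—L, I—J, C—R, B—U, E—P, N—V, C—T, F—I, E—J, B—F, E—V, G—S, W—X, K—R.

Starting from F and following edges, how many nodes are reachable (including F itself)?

21

BFS from F visits: F, T, Q, M, I, H, B, R, O, N, K, C, S, J, G, U, P, L, E, D, V
Reachable nodes: 21 of 25 total.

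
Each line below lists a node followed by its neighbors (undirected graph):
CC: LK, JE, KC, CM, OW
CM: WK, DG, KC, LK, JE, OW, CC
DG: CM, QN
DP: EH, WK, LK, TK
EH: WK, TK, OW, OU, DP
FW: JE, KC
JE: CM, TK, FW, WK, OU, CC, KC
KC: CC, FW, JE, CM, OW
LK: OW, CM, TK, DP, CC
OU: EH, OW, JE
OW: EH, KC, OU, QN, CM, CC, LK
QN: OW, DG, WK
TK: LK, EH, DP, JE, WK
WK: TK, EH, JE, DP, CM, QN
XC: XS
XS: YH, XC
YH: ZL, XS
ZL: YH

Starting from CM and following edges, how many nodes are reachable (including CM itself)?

14

BFS from CM visits: CM, WK, OW, LK, KC, JE, DG, CC, TK, QN, EH, DP, OU, FW
Reachable nodes: 14 of 18 total.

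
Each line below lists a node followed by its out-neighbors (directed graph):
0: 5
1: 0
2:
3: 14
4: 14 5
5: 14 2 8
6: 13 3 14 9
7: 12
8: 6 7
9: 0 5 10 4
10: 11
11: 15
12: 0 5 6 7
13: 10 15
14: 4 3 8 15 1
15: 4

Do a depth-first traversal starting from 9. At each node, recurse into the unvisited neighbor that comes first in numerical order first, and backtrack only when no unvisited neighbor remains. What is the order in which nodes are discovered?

Visit 9
9 → 0
0 → 5
5 → 2
5 → 8
8 → 6
6 → 3
3 → 14
14 → 1
14 → 4
14 → 15
6 → 13
13 → 10
10 → 11
8 → 7
7 → 12

9, 0, 5, 2, 8, 6, 3, 14, 1, 4, 15, 13, 10, 11, 7, 12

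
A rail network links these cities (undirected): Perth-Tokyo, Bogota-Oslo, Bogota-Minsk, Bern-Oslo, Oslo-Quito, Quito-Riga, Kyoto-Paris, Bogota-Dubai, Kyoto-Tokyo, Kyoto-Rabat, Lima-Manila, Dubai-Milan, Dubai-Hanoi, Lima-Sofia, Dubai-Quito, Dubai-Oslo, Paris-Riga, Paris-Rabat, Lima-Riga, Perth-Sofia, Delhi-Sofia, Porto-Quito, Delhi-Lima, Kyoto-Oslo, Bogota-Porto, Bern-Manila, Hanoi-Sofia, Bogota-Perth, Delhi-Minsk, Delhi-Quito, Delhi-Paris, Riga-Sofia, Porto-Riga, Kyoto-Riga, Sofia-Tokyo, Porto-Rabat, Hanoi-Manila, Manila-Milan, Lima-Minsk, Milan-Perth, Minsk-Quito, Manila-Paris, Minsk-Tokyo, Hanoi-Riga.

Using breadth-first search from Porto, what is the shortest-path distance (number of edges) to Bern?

3

Level 0: Porto
Level 1: Bogota, Quito, Rabat, Riga
Level 2: Delhi, Dubai, Hanoi, Kyoto, Lima, Minsk, Oslo, Paris, Perth, Sofia
Level 3: Bern, Manila, Milan, Tokyo
Bern first appears at level 3.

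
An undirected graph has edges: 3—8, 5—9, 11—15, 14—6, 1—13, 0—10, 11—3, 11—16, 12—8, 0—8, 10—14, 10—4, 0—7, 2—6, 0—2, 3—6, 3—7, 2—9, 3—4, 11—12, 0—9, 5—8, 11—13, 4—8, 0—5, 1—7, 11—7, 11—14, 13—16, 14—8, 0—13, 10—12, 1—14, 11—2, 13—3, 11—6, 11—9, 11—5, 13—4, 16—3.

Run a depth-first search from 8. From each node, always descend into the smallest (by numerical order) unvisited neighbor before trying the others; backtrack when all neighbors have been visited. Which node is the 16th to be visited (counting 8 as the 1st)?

Visit 8
8 → 0
0 → 2
2 → 6
6 → 3
3 → 4
4 → 10
10 → 12
12 → 11
11 → 5
5 → 9
11 → 7
7 → 1
1 → 13
13 → 16
1 → 14
11 → 15

Visit order: 8, 0, 2, 6, 3, 4, 10, 12, 11, 5, 9, 7, 1, 13, 16, 14, 15

14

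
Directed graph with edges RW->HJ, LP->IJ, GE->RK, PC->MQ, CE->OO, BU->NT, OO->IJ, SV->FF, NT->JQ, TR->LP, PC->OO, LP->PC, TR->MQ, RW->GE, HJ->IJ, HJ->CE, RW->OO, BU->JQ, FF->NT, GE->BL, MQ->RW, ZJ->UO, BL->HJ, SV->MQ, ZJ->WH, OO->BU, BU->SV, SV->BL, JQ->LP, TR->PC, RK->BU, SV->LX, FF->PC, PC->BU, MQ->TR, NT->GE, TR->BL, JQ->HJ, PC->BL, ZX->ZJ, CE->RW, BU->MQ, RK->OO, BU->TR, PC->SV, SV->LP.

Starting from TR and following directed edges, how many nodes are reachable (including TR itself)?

BFS from TR visits: TR, PC, MQ, LP, BL, SV, OO, BU, RW, IJ, HJ, LX, FF, NT, JQ, GE, CE, RK
Reachable nodes: 18 of 22 total.

18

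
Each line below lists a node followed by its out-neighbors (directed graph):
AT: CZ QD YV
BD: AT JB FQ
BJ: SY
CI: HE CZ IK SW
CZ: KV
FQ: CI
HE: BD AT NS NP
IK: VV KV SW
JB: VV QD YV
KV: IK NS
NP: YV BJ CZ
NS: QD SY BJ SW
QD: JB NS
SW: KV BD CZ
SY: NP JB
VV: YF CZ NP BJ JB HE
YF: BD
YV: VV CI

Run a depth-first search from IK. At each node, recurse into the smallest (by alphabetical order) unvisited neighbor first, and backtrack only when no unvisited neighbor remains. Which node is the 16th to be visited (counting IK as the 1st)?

Visit IK
IK → KV
KV → NS
NS → BJ
BJ → SY
SY → JB
JB → QD
JB → VV
VV → CZ
VV → HE
HE → AT
AT → YV
YV → CI
CI → SW
SW → BD
BD → FQ
HE → NP
VV → YF

Visit order: IK, KV, NS, BJ, SY, JB, QD, VV, CZ, HE, AT, YV, CI, SW, BD, FQ, NP, YF

FQ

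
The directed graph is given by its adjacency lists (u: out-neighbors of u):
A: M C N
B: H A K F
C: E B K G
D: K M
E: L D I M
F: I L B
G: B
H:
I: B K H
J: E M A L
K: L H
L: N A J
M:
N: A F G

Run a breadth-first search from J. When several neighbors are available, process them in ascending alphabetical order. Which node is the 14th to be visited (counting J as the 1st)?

Visit J; enqueue A, E, L, M → queue [A, E, L, M]
Visit A; enqueue C, N → queue [E, L, M, C, N]
Visit E; enqueue D, I → queue [L, M, C, N, D, I]
Visit L → queue [M, C, N, D, I]
Visit M → queue [C, N, D, I]
Visit C; enqueue B, G, K → queue [N, D, I, B, G, K]
Visit N; enqueue F → queue [D, I, B, G, K, F]
Visit D → queue [I, B, G, K, F]
Visit I; enqueue H → queue [B, G, K, F, H]
Visit B → queue [G, K, F, H]
Visit G → queue [K, F, H]
Visit K → queue [F, H]
Visit F → queue [H]
Visit H → queue []

Visit order: J, A, E, L, M, C, N, D, I, B, G, K, F, H

H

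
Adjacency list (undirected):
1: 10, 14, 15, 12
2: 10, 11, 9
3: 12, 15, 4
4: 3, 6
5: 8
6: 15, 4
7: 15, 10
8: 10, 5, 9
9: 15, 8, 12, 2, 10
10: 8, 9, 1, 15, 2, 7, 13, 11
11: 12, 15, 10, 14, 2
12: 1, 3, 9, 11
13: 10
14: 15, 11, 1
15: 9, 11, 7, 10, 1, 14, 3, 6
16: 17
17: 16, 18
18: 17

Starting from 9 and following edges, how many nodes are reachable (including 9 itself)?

BFS from 9 visits: 9, 15, 8, 12, 2, 10, 11, 7, 1, 14, 3, 6, 5, 13, 4
Reachable nodes: 15 of 18 total.

15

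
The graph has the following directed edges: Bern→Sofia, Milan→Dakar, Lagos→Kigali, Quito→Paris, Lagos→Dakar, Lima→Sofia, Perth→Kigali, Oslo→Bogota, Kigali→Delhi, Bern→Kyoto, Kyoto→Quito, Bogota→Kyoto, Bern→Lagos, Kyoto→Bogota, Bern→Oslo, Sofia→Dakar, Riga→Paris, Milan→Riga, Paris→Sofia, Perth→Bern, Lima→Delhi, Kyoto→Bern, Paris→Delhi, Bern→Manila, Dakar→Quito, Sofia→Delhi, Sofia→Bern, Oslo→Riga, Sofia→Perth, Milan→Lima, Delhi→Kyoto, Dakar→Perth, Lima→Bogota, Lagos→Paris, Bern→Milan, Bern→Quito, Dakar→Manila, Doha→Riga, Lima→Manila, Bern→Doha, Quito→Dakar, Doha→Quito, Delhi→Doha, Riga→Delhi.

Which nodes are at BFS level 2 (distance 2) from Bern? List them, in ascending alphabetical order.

Bogota, Dakar, Delhi, Kigali, Lima, Paris, Perth, Riga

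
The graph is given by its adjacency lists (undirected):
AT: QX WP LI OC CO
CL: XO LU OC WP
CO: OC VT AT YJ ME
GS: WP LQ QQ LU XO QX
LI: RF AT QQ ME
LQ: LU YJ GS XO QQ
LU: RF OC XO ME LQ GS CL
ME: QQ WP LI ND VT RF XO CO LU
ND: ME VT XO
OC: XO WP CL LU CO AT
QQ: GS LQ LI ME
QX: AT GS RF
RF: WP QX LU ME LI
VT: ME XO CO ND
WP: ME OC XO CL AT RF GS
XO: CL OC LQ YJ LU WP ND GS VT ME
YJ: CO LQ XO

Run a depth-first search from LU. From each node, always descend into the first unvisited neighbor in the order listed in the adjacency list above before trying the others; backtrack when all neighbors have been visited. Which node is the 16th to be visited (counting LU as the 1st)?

QX

Visit LU
LU → RF
RF → WP
WP → ME
ME → QQ
QQ → GS
GS → LQ
LQ → YJ
YJ → CO
CO → OC
OC → XO
XO → CL
XO → ND
ND → VT
OC → AT
AT → QX
AT → LI

Visit order: LU, RF, WP, ME, QQ, GS, LQ, YJ, CO, OC, XO, CL, ND, VT, AT, QX, LI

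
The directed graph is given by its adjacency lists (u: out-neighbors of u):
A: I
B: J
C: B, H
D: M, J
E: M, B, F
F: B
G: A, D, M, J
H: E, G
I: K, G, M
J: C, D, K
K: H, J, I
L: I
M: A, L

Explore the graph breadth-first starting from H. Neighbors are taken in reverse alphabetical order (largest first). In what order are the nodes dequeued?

H, G, E, M, J, D, A, F, B, L, K, C, I

Visit H; enqueue G, E → queue [G, E]
Visit G; enqueue M, J, D, A → queue [E, M, J, D, A]
Visit E; enqueue F, B → queue [M, J, D, A, F, B]
Visit M; enqueue L → queue [J, D, A, F, B, L]
Visit J; enqueue K, C → queue [D, A, F, B, L, K, C]
Visit D → queue [A, F, B, L, K, C]
Visit A; enqueue I → queue [F, B, L, K, C, I]
Visit F → queue [B, L, K, C, I]
Visit B → queue [L, K, C, I]
Visit L → queue [K, C, I]
Visit K → queue [C, I]
Visit C → queue [I]
Visit I → queue []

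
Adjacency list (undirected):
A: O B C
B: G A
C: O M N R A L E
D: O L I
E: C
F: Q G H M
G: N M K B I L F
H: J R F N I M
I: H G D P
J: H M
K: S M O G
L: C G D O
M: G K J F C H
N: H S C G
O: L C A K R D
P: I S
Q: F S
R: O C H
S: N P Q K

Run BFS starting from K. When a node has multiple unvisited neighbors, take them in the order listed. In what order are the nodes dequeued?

K, S, M, O, G, N, P, Q, J, F, C, H, L, A, R, D, B, I, E

Visit K; enqueue S, M, O, G → queue [S, M, O, G]
Visit S; enqueue N, P, Q → queue [M, O, G, N, P, Q]
Visit M; enqueue J, F, C, H → queue [O, G, N, P, Q, J, F, C, H]
Visit O; enqueue L, A, R, D → queue [G, N, P, Q, J, F, C, H, L, A, R, D]
Visit G; enqueue B, I → queue [N, P, Q, J, F, C, H, L, A, R, D, B, I]
Visit N → queue [P, Q, J, F, C, H, L, A, R, D, B, I]
Visit P → queue [Q, J, F, C, H, L, A, R, D, B, I]
Visit Q → queue [J, F, C, H, L, A, R, D, B, I]
Visit J → queue [F, C, H, L, A, R, D, B, I]
Visit F → queue [C, H, L, A, R, D, B, I]
Visit C; enqueue E → queue [H, L, A, R, D, B, I, E]
Visit H → queue [L, A, R, D, B, I, E]
Visit L → queue [A, R, D, B, I, E]
Visit A → queue [R, D, B, I, E]
Visit R → queue [D, B, I, E]
Visit D → queue [B, I, E]
Visit B → queue [I, E]
Visit I → queue [E]
Visit E → queue []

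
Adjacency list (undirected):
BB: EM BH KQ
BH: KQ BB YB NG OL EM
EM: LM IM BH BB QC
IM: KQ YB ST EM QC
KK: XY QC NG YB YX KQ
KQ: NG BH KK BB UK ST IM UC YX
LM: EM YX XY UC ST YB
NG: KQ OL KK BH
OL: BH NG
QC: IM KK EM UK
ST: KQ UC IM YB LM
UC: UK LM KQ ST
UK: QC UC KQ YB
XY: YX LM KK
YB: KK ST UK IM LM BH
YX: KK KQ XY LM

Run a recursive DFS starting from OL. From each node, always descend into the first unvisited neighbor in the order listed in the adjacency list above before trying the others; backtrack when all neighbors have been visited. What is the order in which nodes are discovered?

Visit OL
OL → BH
BH → KQ
KQ → NG
NG → KK
KK → XY
XY → YX
YX → LM
LM → EM
EM → IM
IM → YB
YB → ST
ST → UC
UC → UK
UK → QC
EM → BB

OL BH KQ NG KK XY YX LM EM IM YB ST UC UK QC BB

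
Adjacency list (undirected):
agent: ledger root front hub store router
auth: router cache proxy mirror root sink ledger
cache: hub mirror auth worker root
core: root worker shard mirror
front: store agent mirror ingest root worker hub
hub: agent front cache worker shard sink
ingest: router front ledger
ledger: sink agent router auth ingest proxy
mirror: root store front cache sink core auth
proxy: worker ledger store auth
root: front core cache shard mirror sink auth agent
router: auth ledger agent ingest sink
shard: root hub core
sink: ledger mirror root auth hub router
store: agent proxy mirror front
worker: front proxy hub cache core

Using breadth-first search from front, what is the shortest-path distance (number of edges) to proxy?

Level 0: front
Level 1: agent, hub, ingest, mirror, root, store, worker
Level 2: auth, cache, core, ledger, proxy, router, shard, sink
proxy first appears at level 2.

2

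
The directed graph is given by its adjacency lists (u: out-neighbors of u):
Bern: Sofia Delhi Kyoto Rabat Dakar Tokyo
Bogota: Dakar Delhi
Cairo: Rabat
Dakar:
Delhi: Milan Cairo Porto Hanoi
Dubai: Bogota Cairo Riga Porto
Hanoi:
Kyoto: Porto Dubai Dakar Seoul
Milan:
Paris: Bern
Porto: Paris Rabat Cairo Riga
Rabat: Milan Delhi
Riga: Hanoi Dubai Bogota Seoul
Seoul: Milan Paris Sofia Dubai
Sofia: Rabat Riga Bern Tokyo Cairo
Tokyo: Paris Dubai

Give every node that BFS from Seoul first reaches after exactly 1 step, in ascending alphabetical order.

Dubai, Milan, Paris, Sofia

Level 0: Seoul
Level 1: Dubai, Milan, Paris, Sofia
Level 2: Bern, Bogota, Cairo, Porto, Rabat, Riga, Tokyo
Level 3: Dakar, Delhi, Hanoi, Kyoto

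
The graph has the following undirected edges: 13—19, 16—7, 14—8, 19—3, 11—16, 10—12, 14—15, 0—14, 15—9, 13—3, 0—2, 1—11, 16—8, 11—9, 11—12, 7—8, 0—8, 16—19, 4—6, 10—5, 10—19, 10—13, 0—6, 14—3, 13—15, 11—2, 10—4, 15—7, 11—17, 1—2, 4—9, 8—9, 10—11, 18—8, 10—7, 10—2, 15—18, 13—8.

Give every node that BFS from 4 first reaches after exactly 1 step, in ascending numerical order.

Level 0: 4
Level 1: 6, 9, 10
Level 2: 0, 2, 5, 7, 8, 11, 12, 13, 15, 19
Level 3: 1, 3, 14, 16, 17, 18

6, 9, 10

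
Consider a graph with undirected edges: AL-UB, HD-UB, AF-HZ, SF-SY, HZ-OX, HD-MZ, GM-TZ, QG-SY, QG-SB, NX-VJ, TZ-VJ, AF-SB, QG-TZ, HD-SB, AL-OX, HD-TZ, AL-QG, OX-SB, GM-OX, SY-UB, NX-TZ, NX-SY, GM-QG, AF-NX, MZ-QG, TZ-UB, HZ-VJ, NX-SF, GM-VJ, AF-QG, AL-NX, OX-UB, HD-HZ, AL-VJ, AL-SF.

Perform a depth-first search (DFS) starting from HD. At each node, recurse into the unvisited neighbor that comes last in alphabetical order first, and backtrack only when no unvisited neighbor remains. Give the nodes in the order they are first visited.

HD, UB, TZ, VJ, NX, SY, SF, AL, QG, SB, OX, HZ, AF, GM, MZ

Visit HD
HD → UB
UB → TZ
TZ → VJ
VJ → NX
NX → SY
SY → SF
SF → AL
AL → QG
QG → SB
SB → OX
OX → HZ
HZ → AF
OX → GM
QG → MZ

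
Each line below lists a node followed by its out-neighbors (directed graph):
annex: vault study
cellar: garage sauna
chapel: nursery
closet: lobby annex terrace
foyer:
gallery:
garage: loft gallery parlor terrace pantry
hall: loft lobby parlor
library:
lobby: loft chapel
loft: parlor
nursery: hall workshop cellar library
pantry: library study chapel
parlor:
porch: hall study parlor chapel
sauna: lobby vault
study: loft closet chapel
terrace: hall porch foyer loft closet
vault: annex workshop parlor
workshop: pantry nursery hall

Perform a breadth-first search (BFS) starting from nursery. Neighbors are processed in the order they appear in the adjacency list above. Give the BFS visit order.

Visit nursery; enqueue hall, workshop, cellar, library → queue [hall, workshop, cellar, library]
Visit hall; enqueue loft, lobby, parlor → queue [workshop, cellar, library, loft, lobby, parlor]
Visit workshop; enqueue pantry → queue [cellar, library, loft, lobby, parlor, pantry]
Visit cellar; enqueue garage, sauna → queue [library, loft, lobby, parlor, pantry, garage, sauna]
Visit library → queue [loft, lobby, parlor, pantry, garage, sauna]
Visit loft → queue [lobby, parlor, pantry, garage, sauna]
Visit lobby; enqueue chapel → queue [parlor, pantry, garage, sauna, chapel]
Visit parlor → queue [pantry, garage, sauna, chapel]
Visit pantry; enqueue study → queue [garage, sauna, chapel, study]
Visit garage; enqueue gallery, terrace → queue [sauna, chapel, study, gallery, terrace]
Visit sauna; enqueue vault → queue [chapel, study, gallery, terrace, vault]
Visit chapel → queue [study, gallery, terrace, vault]
Visit study; enqueue closet → queue [gallery, terrace, vault, closet]
Visit gallery → queue [terrace, vault, closet]
Visit terrace; enqueue porch, foyer → queue [vault, closet, porch, foyer]
Visit vault; enqueue annex → queue [closet, porch, foyer, annex]
Visit closet → queue [porch, foyer, annex]
Visit porch → queue [foyer, annex]
Visit foyer → queue [annex]
Visit annex → queue []

nursery hall workshop cellar library loft lobby parlor pantry garage sauna chapel study gallery terrace vault closet porch foyer annex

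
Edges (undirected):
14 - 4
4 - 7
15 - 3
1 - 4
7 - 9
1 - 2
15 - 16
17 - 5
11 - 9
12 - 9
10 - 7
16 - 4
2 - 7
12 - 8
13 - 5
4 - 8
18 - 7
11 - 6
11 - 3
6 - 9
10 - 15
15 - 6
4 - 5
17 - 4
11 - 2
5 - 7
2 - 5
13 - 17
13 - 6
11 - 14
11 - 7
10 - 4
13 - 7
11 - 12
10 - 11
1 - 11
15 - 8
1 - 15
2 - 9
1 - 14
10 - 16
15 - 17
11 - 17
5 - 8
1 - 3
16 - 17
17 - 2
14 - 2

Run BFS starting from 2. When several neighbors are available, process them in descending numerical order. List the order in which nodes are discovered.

Visit 2; enqueue 17, 14, 11, 9, 7, 5, 1 → queue [17, 14, 11, 9, 7, 5, 1]
Visit 17; enqueue 16, 15, 13, 4 → queue [14, 11, 9, 7, 5, 1, 16, 15, 13, 4]
Visit 14 → queue [11, 9, 7, 5, 1, 16, 15, 13, 4]
Visit 11; enqueue 12, 10, 6, 3 → queue [9, 7, 5, 1, 16, 15, 13, 4, 12, 10, 6, 3]
Visit 9 → queue [7, 5, 1, 16, 15, 13, 4, 12, 10, 6, 3]
Visit 7; enqueue 18 → queue [5, 1, 16, 15, 13, 4, 12, 10, 6, 3, 18]
Visit 5; enqueue 8 → queue [1, 16, 15, 13, 4, 12, 10, 6, 3, 18, 8]
Visit 1 → queue [16, 15, 13, 4, 12, 10, 6, 3, 18, 8]
Visit 16 → queue [15, 13, 4, 12, 10, 6, 3, 18, 8]
Visit 15 → queue [13, 4, 12, 10, 6, 3, 18, 8]
Visit 13 → queue [4, 12, 10, 6, 3, 18, 8]
Visit 4 → queue [12, 10, 6, 3, 18, 8]
Visit 12 → queue [10, 6, 3, 18, 8]
Visit 10 → queue [6, 3, 18, 8]
Visit 6 → queue [3, 18, 8]
Visit 3 → queue [18, 8]
Visit 18 → queue [8]
Visit 8 → queue []

2 → 17 → 14 → 11 → 9 → 7 → 5 → 1 → 16 → 15 → 13 → 4 → 12 → 10 → 6 → 3 → 18 → 8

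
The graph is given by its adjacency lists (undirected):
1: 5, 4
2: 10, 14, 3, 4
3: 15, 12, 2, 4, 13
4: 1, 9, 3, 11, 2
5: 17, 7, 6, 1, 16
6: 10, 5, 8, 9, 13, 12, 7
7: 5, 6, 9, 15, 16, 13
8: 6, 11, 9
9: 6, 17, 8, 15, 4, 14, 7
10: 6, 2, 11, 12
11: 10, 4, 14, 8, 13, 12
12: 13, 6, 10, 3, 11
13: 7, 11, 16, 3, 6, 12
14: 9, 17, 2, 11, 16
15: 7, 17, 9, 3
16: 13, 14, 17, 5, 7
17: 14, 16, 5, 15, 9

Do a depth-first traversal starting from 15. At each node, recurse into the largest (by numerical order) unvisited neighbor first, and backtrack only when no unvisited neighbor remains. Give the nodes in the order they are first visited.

Visit 15
15 → 17
17 → 16
16 → 14
14 → 11
11 → 13
13 → 12
12 → 10
10 → 6
6 → 9
9 → 8
9 → 7
7 → 5
5 → 1
1 → 4
4 → 3
3 → 2

15 -> 17 -> 16 -> 14 -> 11 -> 13 -> 12 -> 10 -> 6 -> 9 -> 8 -> 7 -> 5 -> 1 -> 4 -> 3 -> 2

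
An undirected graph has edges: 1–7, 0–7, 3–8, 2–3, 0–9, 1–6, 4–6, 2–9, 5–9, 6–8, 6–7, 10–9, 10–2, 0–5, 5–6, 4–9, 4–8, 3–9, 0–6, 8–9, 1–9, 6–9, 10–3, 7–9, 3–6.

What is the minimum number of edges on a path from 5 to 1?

Level 0: 5
Level 1: 0, 6, 9
Level 2: 1, 2, 3, 4, 7, 8, 10
1 first appears at level 2.

2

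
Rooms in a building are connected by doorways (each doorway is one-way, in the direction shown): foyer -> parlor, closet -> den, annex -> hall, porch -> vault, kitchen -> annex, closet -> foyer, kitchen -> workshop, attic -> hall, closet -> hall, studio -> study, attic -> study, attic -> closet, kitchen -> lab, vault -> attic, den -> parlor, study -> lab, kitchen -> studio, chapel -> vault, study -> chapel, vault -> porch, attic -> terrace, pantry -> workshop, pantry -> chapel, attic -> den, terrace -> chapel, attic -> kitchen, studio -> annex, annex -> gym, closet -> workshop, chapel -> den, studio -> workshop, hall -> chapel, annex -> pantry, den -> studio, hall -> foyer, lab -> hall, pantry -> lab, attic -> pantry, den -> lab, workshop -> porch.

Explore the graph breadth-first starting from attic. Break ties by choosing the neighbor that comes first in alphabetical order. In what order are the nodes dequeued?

attic closet den hall kitchen pantry study terrace foyer workshop lab parlor studio chapel annex porch vault gym

Visit attic; enqueue closet, den, hall, kitchen, pantry, study, terrace → queue [closet, den, hall, kitchen, pantry, study, terrace]
Visit closet; enqueue foyer, workshop → queue [den, hall, kitchen, pantry, study, terrace, foyer, workshop]
Visit den; enqueue lab, parlor, studio → queue [hall, kitchen, pantry, study, terrace, foyer, workshop, lab, parlor, studio]
Visit hall; enqueue chapel → queue [kitchen, pantry, study, terrace, foyer, workshop, lab, parlor, studio, chapel]
Visit kitchen; enqueue annex → queue [pantry, study, terrace, foyer, workshop, lab, parlor, studio, chapel, annex]
Visit pantry → queue [study, terrace, foyer, workshop, lab, parlor, studio, chapel, annex]
Visit study → queue [terrace, foyer, workshop, lab, parlor, studio, chapel, annex]
Visit terrace → queue [foyer, workshop, lab, parlor, studio, chapel, annex]
Visit foyer → queue [workshop, lab, parlor, studio, chapel, annex]
Visit workshop; enqueue porch → queue [lab, parlor, studio, chapel, annex, porch]
Visit lab → queue [parlor, studio, chapel, annex, porch]
Visit parlor → queue [studio, chapel, annex, porch]
Visit studio → queue [chapel, annex, porch]
Visit chapel; enqueue vault → queue [annex, porch, vault]
Visit annex; enqueue gym → queue [porch, vault, gym]
Visit porch → queue [vault, gym]
Visit vault → queue [gym]
Visit gym → queue []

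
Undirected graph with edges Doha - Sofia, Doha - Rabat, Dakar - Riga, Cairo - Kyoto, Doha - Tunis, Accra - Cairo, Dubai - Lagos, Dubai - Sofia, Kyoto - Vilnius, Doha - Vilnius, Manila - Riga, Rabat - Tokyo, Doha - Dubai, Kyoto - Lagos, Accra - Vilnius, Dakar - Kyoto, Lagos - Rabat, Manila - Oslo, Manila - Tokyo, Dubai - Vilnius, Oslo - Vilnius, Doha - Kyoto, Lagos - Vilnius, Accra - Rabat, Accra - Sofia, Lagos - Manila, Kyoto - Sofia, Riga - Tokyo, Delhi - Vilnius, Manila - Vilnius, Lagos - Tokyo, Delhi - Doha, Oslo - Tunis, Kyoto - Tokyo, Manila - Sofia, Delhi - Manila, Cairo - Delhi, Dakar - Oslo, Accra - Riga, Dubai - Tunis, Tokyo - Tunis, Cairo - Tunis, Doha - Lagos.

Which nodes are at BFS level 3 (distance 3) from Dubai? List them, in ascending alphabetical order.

Level 0: Dubai
Level 1: Doha, Lagos, Sofia, Tunis, Vilnius
Level 2: Accra, Cairo, Delhi, Kyoto, Manila, Oslo, Rabat, Tokyo
Level 3: Dakar, Riga

Dakar, Riga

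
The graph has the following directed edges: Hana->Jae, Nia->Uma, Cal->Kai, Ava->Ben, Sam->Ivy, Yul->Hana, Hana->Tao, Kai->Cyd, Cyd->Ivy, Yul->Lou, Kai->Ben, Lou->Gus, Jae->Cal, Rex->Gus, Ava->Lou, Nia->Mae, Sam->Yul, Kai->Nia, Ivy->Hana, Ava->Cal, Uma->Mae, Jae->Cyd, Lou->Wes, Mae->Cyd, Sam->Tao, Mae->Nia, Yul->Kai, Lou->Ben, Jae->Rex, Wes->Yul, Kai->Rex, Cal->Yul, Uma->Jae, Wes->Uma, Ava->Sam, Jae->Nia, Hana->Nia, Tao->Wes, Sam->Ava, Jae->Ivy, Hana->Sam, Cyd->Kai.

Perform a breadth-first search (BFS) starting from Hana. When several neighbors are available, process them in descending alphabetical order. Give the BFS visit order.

Visit Hana; enqueue Tao, Sam, Nia, Jae → queue [Tao, Sam, Nia, Jae]
Visit Tao; enqueue Wes → queue [Sam, Nia, Jae, Wes]
Visit Sam; enqueue Yul, Ivy, Ava → queue [Nia, Jae, Wes, Yul, Ivy, Ava]
Visit Nia; enqueue Uma, Mae → queue [Jae, Wes, Yul, Ivy, Ava, Uma, Mae]
Visit Jae; enqueue Rex, Cyd, Cal → queue [Wes, Yul, Ivy, Ava, Uma, Mae, Rex, Cyd, Cal]
Visit Wes → queue [Yul, Ivy, Ava, Uma, Mae, Rex, Cyd, Cal]
Visit Yul; enqueue Lou, Kai → queue [Ivy, Ava, Uma, Mae, Rex, Cyd, Cal, Lou, Kai]
Visit Ivy → queue [Ava, Uma, Mae, Rex, Cyd, Cal, Lou, Kai]
Visit Ava; enqueue Ben → queue [Uma, Mae, Rex, Cyd, Cal, Lou, Kai, Ben]
Visit Uma → queue [Mae, Rex, Cyd, Cal, Lou, Kai, Ben]
Visit Mae → queue [Rex, Cyd, Cal, Lou, Kai, Ben]
Visit Rex; enqueue Gus → queue [Cyd, Cal, Lou, Kai, Ben, Gus]
Visit Cyd → queue [Cal, Lou, Kai, Ben, Gus]
Visit Cal → queue [Lou, Kai, Ben, Gus]
Visit Lou → queue [Kai, Ben, Gus]
Visit Kai → queue [Ben, Gus]
Visit Ben → queue [Gus]
Visit Gus → queue []

Hana, Tao, Sam, Nia, Jae, Wes, Yul, Ivy, Ava, Uma, Mae, Rex, Cyd, Cal, Lou, Kai, Ben, Gus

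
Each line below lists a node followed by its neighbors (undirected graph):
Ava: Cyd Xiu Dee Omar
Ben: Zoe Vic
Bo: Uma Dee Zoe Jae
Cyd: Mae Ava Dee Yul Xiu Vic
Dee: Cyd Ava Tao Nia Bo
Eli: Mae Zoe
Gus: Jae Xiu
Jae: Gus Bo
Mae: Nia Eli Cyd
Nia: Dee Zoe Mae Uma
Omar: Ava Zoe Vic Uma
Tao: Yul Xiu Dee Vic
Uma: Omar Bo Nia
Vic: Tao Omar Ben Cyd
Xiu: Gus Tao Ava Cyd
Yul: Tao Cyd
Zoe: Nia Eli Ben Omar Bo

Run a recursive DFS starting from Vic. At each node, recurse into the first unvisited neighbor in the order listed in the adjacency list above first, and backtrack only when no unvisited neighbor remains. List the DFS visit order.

Visit Vic
Vic → Tao
Tao → Yul
Yul → Cyd
Cyd → Mae
Mae → Nia
Nia → Dee
Dee → Ava
Ava → Xiu
Xiu → Gus
Gus → Jae
Jae → Bo
Bo → Uma
Uma → Omar
Omar → Zoe
Zoe → Eli
Zoe → Ben

Vic -> Tao -> Yul -> Cyd -> Mae -> Nia -> Dee -> Ava -> Xiu -> Gus -> Jae -> Bo -> Uma -> Omar -> Zoe -> Eli -> Ben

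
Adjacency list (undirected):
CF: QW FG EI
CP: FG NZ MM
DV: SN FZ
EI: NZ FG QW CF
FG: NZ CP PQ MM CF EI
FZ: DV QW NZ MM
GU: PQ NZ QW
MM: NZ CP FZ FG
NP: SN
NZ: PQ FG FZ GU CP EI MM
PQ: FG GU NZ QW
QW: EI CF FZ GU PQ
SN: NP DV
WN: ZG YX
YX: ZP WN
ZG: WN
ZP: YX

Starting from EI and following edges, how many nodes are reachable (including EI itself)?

13

BFS from EI visits: EI, CF, FG, NZ, QW, CP, MM, PQ, FZ, GU, DV, SN, NP
Reachable nodes: 13 of 17 total.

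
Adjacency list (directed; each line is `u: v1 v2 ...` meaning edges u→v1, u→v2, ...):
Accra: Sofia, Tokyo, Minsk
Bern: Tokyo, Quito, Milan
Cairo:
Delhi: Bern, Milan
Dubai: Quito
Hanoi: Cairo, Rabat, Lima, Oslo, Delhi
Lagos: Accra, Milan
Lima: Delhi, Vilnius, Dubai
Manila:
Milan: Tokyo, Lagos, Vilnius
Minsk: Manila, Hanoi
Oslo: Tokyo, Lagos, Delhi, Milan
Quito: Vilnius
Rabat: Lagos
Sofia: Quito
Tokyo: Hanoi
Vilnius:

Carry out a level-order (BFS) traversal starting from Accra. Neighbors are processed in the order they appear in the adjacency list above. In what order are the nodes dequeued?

Accra -> Sofia -> Tokyo -> Minsk -> Quito -> Hanoi -> Manila -> Vilnius -> Cairo -> Rabat -> Lima -> Oslo -> Delhi -> Lagos -> Dubai -> Milan -> Bern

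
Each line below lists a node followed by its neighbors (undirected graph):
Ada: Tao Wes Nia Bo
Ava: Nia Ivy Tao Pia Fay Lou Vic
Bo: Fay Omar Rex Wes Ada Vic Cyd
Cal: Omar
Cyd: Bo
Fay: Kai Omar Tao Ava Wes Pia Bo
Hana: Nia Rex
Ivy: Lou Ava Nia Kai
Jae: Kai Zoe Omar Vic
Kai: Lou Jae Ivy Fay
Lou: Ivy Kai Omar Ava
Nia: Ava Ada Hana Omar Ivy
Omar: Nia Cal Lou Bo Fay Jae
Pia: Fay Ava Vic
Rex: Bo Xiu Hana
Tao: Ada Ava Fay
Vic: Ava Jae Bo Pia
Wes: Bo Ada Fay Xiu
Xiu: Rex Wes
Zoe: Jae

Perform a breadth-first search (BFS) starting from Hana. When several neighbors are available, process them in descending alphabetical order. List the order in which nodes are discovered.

Visit Hana; enqueue Rex, Nia → queue [Rex, Nia]
Visit Rex; enqueue Xiu, Bo → queue [Nia, Xiu, Bo]
Visit Nia; enqueue Omar, Ivy, Ava, Ada → queue [Xiu, Bo, Omar, Ivy, Ava, Ada]
Visit Xiu; enqueue Wes → queue [Bo, Omar, Ivy, Ava, Ada, Wes]
Visit Bo; enqueue Vic, Fay, Cyd → queue [Omar, Ivy, Ava, Ada, Wes, Vic, Fay, Cyd]
Visit Omar; enqueue Lou, Jae, Cal → queue [Ivy, Ava, Ada, Wes, Vic, Fay, Cyd, Lou, Jae, Cal]
Visit Ivy; enqueue Kai → queue [Ava, Ada, Wes, Vic, Fay, Cyd, Lou, Jae, Cal, Kai]
Visit Ava; enqueue Tao, Pia → queue [Ada, Wes, Vic, Fay, Cyd, Lou, Jae, Cal, Kai, Tao, Pia]
Visit Ada → queue [Wes, Vic, Fay, Cyd, Lou, Jae, Cal, Kai, Tao, Pia]
Visit Wes → queue [Vic, Fay, Cyd, Lou, Jae, Cal, Kai, Tao, Pia]
Visit Vic → queue [Fay, Cyd, Lou, Jae, Cal, Kai, Tao, Pia]
Visit Fay → queue [Cyd, Lou, Jae, Cal, Kai, Tao, Pia]
Visit Cyd → queue [Lou, Jae, Cal, Kai, Tao, Pia]
Visit Lou → queue [Jae, Cal, Kai, Tao, Pia]
Visit Jae; enqueue Zoe → queue [Cal, Kai, Tao, Pia, Zoe]
Visit Cal → queue [Kai, Tao, Pia, Zoe]
Visit Kai → queue [Tao, Pia, Zoe]
Visit Tao → queue [Pia, Zoe]
Visit Pia → queue [Zoe]
Visit Zoe → queue []

Hana → Rex → Nia → Xiu → Bo → Omar → Ivy → Ava → Ada → Wes → Vic → Fay → Cyd → Lou → Jae → Cal → Kai → Tao → Pia → Zoe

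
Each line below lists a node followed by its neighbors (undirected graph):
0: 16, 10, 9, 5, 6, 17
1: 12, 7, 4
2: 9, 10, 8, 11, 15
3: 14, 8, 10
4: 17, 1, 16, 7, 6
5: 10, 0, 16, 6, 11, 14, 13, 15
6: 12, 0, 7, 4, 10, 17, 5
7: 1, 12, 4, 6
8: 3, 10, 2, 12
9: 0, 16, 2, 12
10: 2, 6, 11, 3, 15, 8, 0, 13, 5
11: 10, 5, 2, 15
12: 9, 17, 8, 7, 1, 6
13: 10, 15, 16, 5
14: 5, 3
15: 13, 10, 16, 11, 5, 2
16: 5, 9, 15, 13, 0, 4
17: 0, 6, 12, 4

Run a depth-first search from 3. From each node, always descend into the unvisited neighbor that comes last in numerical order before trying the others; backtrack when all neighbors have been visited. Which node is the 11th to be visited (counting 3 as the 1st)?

12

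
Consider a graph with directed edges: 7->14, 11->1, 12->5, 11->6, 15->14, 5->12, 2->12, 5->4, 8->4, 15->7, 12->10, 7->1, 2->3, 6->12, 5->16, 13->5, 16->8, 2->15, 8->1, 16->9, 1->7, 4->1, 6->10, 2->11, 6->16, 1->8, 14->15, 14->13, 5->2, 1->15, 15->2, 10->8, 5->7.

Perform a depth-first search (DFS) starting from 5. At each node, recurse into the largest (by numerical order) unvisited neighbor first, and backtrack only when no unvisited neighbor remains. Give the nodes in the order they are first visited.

5, 16, 9, 8, 4, 1, 15, 14, 13, 7, 2, 12, 10, 11, 6, 3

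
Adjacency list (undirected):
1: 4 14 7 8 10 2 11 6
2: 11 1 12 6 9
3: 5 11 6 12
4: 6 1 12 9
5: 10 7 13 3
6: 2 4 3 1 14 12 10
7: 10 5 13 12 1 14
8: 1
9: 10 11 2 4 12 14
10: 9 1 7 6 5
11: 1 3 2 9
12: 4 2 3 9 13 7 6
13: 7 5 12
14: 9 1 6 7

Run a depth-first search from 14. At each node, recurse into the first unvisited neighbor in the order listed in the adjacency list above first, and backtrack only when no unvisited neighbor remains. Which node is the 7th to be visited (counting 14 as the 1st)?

2

Visit 14
14 → 9
9 → 10
10 → 1
1 → 4
4 → 6
6 → 2
2 → 11
11 → 3
3 → 5
5 → 7
7 → 13
13 → 12
1 → 8

Visit order: 14, 9, 10, 1, 4, 6, 2, 11, 3, 5, 7, 13, 12, 8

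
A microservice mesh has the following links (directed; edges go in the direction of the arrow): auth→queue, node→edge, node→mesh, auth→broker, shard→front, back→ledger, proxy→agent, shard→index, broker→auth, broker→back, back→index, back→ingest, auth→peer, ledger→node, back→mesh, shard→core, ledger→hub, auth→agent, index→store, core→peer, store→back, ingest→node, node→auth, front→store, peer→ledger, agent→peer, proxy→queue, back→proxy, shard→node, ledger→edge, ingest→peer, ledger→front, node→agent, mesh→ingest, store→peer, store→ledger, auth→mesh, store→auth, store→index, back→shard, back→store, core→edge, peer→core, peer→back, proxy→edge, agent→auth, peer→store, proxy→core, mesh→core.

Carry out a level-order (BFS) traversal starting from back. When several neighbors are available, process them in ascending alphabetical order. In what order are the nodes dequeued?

back -> index -> ingest -> ledger -> mesh -> proxy -> shard -> store -> node -> peer -> edge -> front -> hub -> core -> agent -> queue -> auth -> broker

Visit back; enqueue index, ingest, ledger, mesh, proxy, shard, store → queue [index, ingest, ledger, mesh, proxy, shard, store]
Visit index → queue [ingest, ledger, mesh, proxy, shard, store]
Visit ingest; enqueue node, peer → queue [ledger, mesh, proxy, shard, store, node, peer]
Visit ledger; enqueue edge, front, hub → queue [mesh, proxy, shard, store, node, peer, edge, front, hub]
Visit mesh; enqueue core → queue [proxy, shard, store, node, peer, edge, front, hub, core]
Visit proxy; enqueue agent, queue → queue [shard, store, node, peer, edge, front, hub, core, agent, queue]
Visit shard → queue [store, node, peer, edge, front, hub, core, agent, queue]
Visit store; enqueue auth → queue [node, peer, edge, front, hub, core, agent, queue, auth]
Visit node → queue [peer, edge, front, hub, core, agent, queue, auth]
Visit peer → queue [edge, front, hub, core, agent, queue, auth]
Visit edge → queue [front, hub, core, agent, queue, auth]
Visit front → queue [hub, core, agent, queue, auth]
Visit hub → queue [core, agent, queue, auth]
Visit core → queue [agent, queue, auth]
Visit agent → queue [queue, auth]
Visit queue → queue [auth]
Visit auth; enqueue broker → queue [broker]
Visit broker → queue []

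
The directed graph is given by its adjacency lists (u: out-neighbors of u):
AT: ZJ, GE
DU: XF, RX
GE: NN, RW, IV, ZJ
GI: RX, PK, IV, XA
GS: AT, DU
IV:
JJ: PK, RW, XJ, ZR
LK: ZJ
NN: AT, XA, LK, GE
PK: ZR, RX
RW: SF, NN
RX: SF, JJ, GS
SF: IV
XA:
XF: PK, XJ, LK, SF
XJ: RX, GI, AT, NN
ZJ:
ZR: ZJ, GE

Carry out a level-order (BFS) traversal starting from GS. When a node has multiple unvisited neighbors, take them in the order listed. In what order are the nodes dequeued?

GS, AT, DU, ZJ, GE, XF, RX, NN, RW, IV, PK, XJ, LK, SF, JJ, XA, ZR, GI

Visit GS; enqueue AT, DU → queue [AT, DU]
Visit AT; enqueue ZJ, GE → queue [DU, ZJ, GE]
Visit DU; enqueue XF, RX → queue [ZJ, GE, XF, RX]
Visit ZJ → queue [GE, XF, RX]
Visit GE; enqueue NN, RW, IV → queue [XF, RX, NN, RW, IV]
Visit XF; enqueue PK, XJ, LK, SF → queue [RX, NN, RW, IV, PK, XJ, LK, SF]
Visit RX; enqueue JJ → queue [NN, RW, IV, PK, XJ, LK, SF, JJ]
Visit NN; enqueue XA → queue [RW, IV, PK, XJ, LK, SF, JJ, XA]
Visit RW → queue [IV, PK, XJ, LK, SF, JJ, XA]
Visit IV → queue [PK, XJ, LK, SF, JJ, XA]
Visit PK; enqueue ZR → queue [XJ, LK, SF, JJ, XA, ZR]
Visit XJ; enqueue GI → queue [LK, SF, JJ, XA, ZR, GI]
Visit LK → queue [SF, JJ, XA, ZR, GI]
Visit SF → queue [JJ, XA, ZR, GI]
Visit JJ → queue [XA, ZR, GI]
Visit XA → queue [ZR, GI]
Visit ZR → queue [GI]
Visit GI → queue []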